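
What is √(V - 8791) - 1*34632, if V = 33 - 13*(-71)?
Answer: -34632 + I*√7835 ≈ -34632.0 + 88.516*I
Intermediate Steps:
V = 956 (V = 33 + 923 = 956)
√(V - 8791) - 1*34632 = √(956 - 8791) - 1*34632 = √(-7835) - 34632 = I*√7835 - 34632 = -34632 + I*√7835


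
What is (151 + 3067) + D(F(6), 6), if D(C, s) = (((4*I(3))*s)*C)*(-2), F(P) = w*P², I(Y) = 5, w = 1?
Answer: -5422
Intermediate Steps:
F(P) = P² (F(P) = 1*P² = P²)
D(C, s) = -40*C*s (D(C, s) = (((4*5)*s)*C)*(-2) = ((20*s)*C)*(-2) = (20*C*s)*(-2) = -40*C*s)
(151 + 3067) + D(F(6), 6) = (151 + 3067) - 40*6²*6 = 3218 - 40*36*6 = 3218 - 8640 = -5422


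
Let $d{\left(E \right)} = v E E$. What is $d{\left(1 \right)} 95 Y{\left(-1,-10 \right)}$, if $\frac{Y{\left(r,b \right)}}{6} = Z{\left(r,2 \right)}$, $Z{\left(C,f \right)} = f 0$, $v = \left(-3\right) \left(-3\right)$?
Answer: $0$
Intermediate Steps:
$v = 9$
$Z{\left(C,f \right)} = 0$
$Y{\left(r,b \right)} = 0$ ($Y{\left(r,b \right)} = 6 \cdot 0 = 0$)
$d{\left(E \right)} = 9 E^{2}$ ($d{\left(E \right)} = 9 E E = 9 E^{2}$)
$d{\left(1 \right)} 95 Y{\left(-1,-10 \right)} = 9 \cdot 1^{2} \cdot 95 \cdot 0 = 9 \cdot 1 \cdot 95 \cdot 0 = 9 \cdot 95 \cdot 0 = 855 \cdot 0 = 0$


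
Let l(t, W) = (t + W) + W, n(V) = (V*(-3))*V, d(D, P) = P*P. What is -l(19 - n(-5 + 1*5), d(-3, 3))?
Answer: -37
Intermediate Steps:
d(D, P) = P²
n(V) = -3*V² (n(V) = (-3*V)*V = -3*V²)
l(t, W) = t + 2*W (l(t, W) = (W + t) + W = t + 2*W)
-l(19 - n(-5 + 1*5), d(-3, 3)) = -((19 - (-3)*(-5 + 1*5)²) + 2*3²) = -((19 - (-3)*(-5 + 5)²) + 2*9) = -((19 - (-3)*0²) + 18) = -((19 - (-3)*0) + 18) = -((19 - 1*0) + 18) = -((19 + 0) + 18) = -(19 + 18) = -1*37 = -37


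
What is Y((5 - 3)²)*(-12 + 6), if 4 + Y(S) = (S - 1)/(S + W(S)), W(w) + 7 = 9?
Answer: 21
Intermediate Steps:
W(w) = 2 (W(w) = -7 + 9 = 2)
Y(S) = -4 + (-1 + S)/(2 + S) (Y(S) = -4 + (S - 1)/(S + 2) = -4 + (-1 + S)/(2 + S))
Y((5 - 3)²)*(-12 + 6) = (3*(-3 - (5 - 3)²)/(2 + (5 - 3)²))*(-12 + 6) = (3*(-3 - 1*2²)/(2 + 2²))*(-6) = (3*(-3 - 1*4)/(2 + 4))*(-6) = (3*(-3 - 4)/6)*(-6) = (3*(⅙)*(-7))*(-6) = -7/2*(-6) = 21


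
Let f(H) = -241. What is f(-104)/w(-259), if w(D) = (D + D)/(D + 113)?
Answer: -17593/259 ≈ -67.927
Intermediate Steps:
w(D) = 2*D/(113 + D) (w(D) = (2*D)/(113 + D) = 2*D/(113 + D))
f(-104)/w(-259) = -241/(2*(-259)/(113 - 259)) = -241/(2*(-259)/(-146)) = -241/(2*(-259)*(-1/146)) = -241/259/73 = -241*73/259 = -17593/259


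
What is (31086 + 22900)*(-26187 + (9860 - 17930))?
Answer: -1849398402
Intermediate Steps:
(31086 + 22900)*(-26187 + (9860 - 17930)) = 53986*(-26187 - 8070) = 53986*(-34257) = -1849398402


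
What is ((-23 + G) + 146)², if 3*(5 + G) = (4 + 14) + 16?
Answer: 150544/9 ≈ 16727.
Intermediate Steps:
G = 19/3 (G = -5 + ((4 + 14) + 16)/3 = -5 + (18 + 16)/3 = -5 + (⅓)*34 = -5 + 34/3 = 19/3 ≈ 6.3333)
((-23 + G) + 146)² = ((-23 + 19/3) + 146)² = (-50/3 + 146)² = (388/3)² = 150544/9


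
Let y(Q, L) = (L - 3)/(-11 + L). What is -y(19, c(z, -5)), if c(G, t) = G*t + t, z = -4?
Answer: -3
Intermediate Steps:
c(G, t) = t + G*t
y(Q, L) = (-3 + L)/(-11 + L)
-y(19, c(z, -5)) = -(-3 - 5*(1 - 4))/(-11 - 5*(1 - 4)) = -(-3 - 5*(-3))/(-11 - 5*(-3)) = -(-3 + 15)/(-11 + 15) = -12/4 = -1*3 = -3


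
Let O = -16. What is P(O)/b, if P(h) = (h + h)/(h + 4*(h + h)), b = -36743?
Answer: -2/330687 ≈ -6.0480e-6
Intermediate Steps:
P(h) = 2/9 (P(h) = (2*h)/(h + 4*(2*h)) = (2*h)/(h + 8*h) = (2*h)/((9*h)) = (2*h)*(1/(9*h)) = 2/9)
P(O)/b = (2/9)/(-36743) = (2/9)*(-1/36743) = -2/330687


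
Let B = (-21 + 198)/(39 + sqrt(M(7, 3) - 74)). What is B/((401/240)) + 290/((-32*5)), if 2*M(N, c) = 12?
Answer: 8029039/10195024 - 84960*I*sqrt(17)/637189 ≈ 0.78755 - 0.54976*I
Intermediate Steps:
M(N, c) = 6 (M(N, c) = (1/2)*12 = 6)
B = 177/(39 + 2*I*sqrt(17)) (B = (-21 + 198)/(39 + sqrt(6 - 74)) = 177/(39 + sqrt(-68)) = 177/(39 + 2*I*sqrt(17)) ≈ 4.3442 - 0.91855*I)
B/((401/240)) + 290/((-32*5)) = (6903/1589 - 354*I*sqrt(17)/1589)/((401/240)) + 290/((-32*5)) = (6903/1589 - 354*I*sqrt(17)/1589)/((401*(1/240))) + 290/(-160) = (6903/1589 - 354*I*sqrt(17)/1589)/(401/240) + 290*(-1/160) = (6903/1589 - 354*I*sqrt(17)/1589)*(240/401) - 29/16 = (1656720/637189 - 84960*I*sqrt(17)/637189) - 29/16 = 8029039/10195024 - 84960*I*sqrt(17)/637189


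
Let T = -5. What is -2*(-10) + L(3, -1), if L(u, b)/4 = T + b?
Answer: -4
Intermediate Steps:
L(u, b) = -20 + 4*b (L(u, b) = 4*(-5 + b) = -20 + 4*b)
-2*(-10) + L(3, -1) = -2*(-10) + (-20 + 4*(-1)) = 20 + (-20 - 4) = 20 - 24 = -4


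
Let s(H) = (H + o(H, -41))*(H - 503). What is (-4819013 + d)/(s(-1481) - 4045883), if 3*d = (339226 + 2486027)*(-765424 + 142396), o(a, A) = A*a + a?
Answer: 586742061041/118639739 ≈ 4945.6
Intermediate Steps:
o(a, A) = a + A*a
s(H) = -39*H*(-503 + H) (s(H) = (H + H*(1 - 41))*(H - 503) = (H + H*(-40))*(-503 + H) = (H - 40*H)*(-503 + H) = (-39*H)*(-503 + H) = -39*H*(-503 + H))
d = -586737242028 (d = ((339226 + 2486027)*(-765424 + 142396))/3 = (2825253*(-623028))/3 = (⅓)*(-1760211726084) = -586737242028)
(-4819013 + d)/(s(-1481) - 4045883) = (-4819013 - 586737242028)/(39*(-1481)*(503 - 1*(-1481)) - 4045883) = -586742061041/(39*(-1481)*(503 + 1481) - 4045883) = -586742061041/(39*(-1481)*1984 - 4045883) = -586742061041/(-114593856 - 4045883) = -586742061041/(-118639739) = -586742061041*(-1/118639739) = 586742061041/118639739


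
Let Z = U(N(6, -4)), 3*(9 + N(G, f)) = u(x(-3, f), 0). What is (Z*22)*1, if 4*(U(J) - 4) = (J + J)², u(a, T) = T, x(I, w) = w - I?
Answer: 1870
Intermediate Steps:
N(G, f) = -9 (N(G, f) = -9 + (⅓)*0 = -9 + 0 = -9)
U(J) = 4 + J² (U(J) = 4 + (J + J)²/4 = 4 + (2*J)²/4 = 4 + (4*J²)/4 = 4 + J²)
Z = 85 (Z = 4 + (-9)² = 4 + 81 = 85)
(Z*22)*1 = (85*22)*1 = 1870*1 = 1870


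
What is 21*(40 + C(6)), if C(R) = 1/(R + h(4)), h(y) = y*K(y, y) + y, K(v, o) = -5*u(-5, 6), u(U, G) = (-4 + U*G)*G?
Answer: 3435621/4090 ≈ 840.00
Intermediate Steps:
u(U, G) = G*(-4 + G*U) (u(U, G) = (-4 + G*U)*G = G*(-4 + G*U))
K(v, o) = 1020 (K(v, o) = -30*(-4 + 6*(-5)) = -30*(-4 - 30) = -30*(-34) = -5*(-204) = 1020)
h(y) = 1021*y (h(y) = y*1020 + y = 1020*y + y = 1021*y)
C(R) = 1/(4084 + R) (C(R) = 1/(R + 1021*4) = 1/(R + 4084) = 1/(4084 + R))
21*(40 + C(6)) = 21*(40 + 1/(4084 + 6)) = 21*(40 + 1/4090) = 21*(163601/4090) = 3435621/4090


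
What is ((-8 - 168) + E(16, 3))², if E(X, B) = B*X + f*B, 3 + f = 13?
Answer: 9604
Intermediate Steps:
f = 10 (f = -3 + 13 = 10)
E(X, B) = 10*B + B*X (E(X, B) = B*X + 10*B = 10*B + B*X)
((-8 - 168) + E(16, 3))² = ((-8 - 168) + 3*(10 + 16))² = (-176 + 3*26)² = (-176 + 78)² = (-98)² = 9604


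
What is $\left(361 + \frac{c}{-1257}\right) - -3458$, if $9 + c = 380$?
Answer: $\frac{4800112}{1257} \approx 3818.7$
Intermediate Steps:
$c = 371$ ($c = -9 + 380 = 371$)
$\left(361 + \frac{c}{-1257}\right) - -3458 = \left(361 + \frac{371}{-1257}\right) - -3458 = \left(361 + 371 \left(- \frac{1}{1257}\right)\right) + 3458 = \left(361 - \frac{371}{1257}\right) + 3458 = \frac{453406}{1257} + 3458 = \frac{4800112}{1257}$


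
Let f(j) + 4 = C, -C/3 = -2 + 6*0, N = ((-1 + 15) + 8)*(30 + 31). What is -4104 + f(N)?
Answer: -4102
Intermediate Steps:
N = 1342 (N = (14 + 8)*61 = 22*61 = 1342)
C = 6 (C = -3*(-2 + 6*0) = -3*(-2 + 0) = -3*(-2) = 6)
f(j) = 2 (f(j) = -4 + 6 = 2)
-4104 + f(N) = -4104 + 2 = -4102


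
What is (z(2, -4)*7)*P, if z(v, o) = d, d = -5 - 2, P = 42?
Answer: -2058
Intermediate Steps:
d = -7
z(v, o) = -7
(z(2, -4)*7)*P = -7*7*42 = -49*42 = -2058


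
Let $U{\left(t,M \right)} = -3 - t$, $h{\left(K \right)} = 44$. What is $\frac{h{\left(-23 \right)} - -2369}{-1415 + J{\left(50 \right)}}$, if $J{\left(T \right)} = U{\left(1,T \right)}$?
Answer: $- \frac{2413}{1419} \approx -1.7005$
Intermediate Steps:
$J{\left(T \right)} = -4$ ($J{\left(T \right)} = -3 - 1 = -4$)
$\frac{h{\left(-23 \right)} - -2369}{-1415 + J{\left(50 \right)}} = \frac{44 - -2369}{-1415 - 4} = \frac{44 + 2369}{-1419} = 2413 \left(- \frac{1}{1419}\right) = - \frac{2413}{1419}$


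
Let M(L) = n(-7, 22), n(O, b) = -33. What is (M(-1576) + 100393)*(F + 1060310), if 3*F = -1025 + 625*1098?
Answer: 388007315800/3 ≈ 1.2934e+11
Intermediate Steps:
M(L) = -33
F = 685225/3 (F = (-1025 + 625*1098)/3 = (-1025 + 686250)/3 = (1/3)*685225 = 685225/3 ≈ 2.2841e+5)
(M(-1576) + 100393)*(F + 1060310) = (-33 + 100393)*(685225/3 + 1060310) = 100360*(3866155/3) = 388007315800/3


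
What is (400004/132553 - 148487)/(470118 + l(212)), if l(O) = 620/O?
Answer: -2811713901/8902276987 ≈ -0.31584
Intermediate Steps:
(400004/132553 - 148487)/(470118 + l(212)) = (400004/132553 - 148487)/(470118 + 620/212) = (400004*(1/132553) - 148487)/(470118 + 620*(1/212)) = (400004/132553 - 148487)/(470118 + 155/53) = -19681997307/(132553*24916409/53) = -19681997307/132553*53/24916409 = -2811713901/8902276987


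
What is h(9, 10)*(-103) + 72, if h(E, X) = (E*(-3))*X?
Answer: 27882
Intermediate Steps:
h(E, X) = -3*E*X (h(E, X) = (-3*E)*X = -3*E*X)
h(9, 10)*(-103) + 72 = -3*9*10*(-103) + 72 = -270*(-103) + 72 = 27810 + 72 = 27882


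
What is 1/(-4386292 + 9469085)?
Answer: 1/5082793 ≈ 1.9674e-7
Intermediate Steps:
1/(-4386292 + 9469085) = 1/5082793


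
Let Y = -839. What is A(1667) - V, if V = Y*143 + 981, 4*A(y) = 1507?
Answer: 477491/4 ≈ 1.1937e+5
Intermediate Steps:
A(y) = 1507/4 (A(y) = (¼)*1507 = 1507/4)
V = -118996 (V = -839*143 + 981 = -119977 + 981 = -118996)
A(1667) - V = 1507/4 - 1*(-118996) = 1507/4 + 118996 = 477491/4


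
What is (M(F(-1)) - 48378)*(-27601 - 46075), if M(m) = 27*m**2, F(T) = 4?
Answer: 3532469496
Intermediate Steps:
(M(F(-1)) - 48378)*(-27601 - 46075) = (27*4**2 - 48378)*(-27601 - 46075) = (27*16 - 48378)*(-73676) = (432 - 48378)*(-73676) = -47946*(-73676) = 3532469496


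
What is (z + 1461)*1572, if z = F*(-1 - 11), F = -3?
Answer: 2353284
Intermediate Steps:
z = 36 (z = -3*(-1 - 11) = -3*(-12) = 36)
(z + 1461)*1572 = (36 + 1461)*1572 = 1497*1572 = 2353284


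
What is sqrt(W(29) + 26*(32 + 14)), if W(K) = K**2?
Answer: sqrt(2037) ≈ 45.133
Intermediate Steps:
sqrt(W(29) + 26*(32 + 14)) = sqrt(29**2 + 26*(32 + 14)) = sqrt(841 + 26*46) = sqrt(841 + 1196) = sqrt(2037)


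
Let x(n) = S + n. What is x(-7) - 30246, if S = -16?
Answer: -30269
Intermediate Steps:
x(n) = -16 + n
x(-7) - 30246 = (-16 - 7) - 30246 = -23 - 30246 = -30269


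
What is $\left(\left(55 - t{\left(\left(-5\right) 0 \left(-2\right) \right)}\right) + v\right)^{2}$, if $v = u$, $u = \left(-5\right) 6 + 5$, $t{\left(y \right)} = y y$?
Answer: $900$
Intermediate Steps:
$t{\left(y \right)} = y^{2}$
$u = -25$ ($u = -30 + 5 = -25$)
$v = -25$
$\left(\left(55 - t{\left(\left(-5\right) 0 \left(-2\right) \right)}\right) + v\right)^{2} = \left(\left(55 - \left(\left(-5\right) 0 \left(-2\right)\right)^{2}\right) - 25\right)^{2} = \left(\left(55 - \left(0 \left(-2\right)\right)^{2}\right) - 25\right)^{2} = \left(\left(55 - 0^{2}\right) - 25\right)^{2} = \left(\left(55 - 0\right) - 25\right)^{2} = \left(\left(55 + 0\right) - 25\right)^{2} = \left(55 - 25\right)^{2} = 30^{2} = 900$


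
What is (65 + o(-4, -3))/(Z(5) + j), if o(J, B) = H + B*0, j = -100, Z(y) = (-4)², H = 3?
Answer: -17/21 ≈ -0.80952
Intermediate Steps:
Z(y) = 16
o(J, B) = 3 (o(J, B) = 3 + B*0 = 3 + 0 = 3)
(65 + o(-4, -3))/(Z(5) + j) = (65 + 3)/(16 - 100) = 68/(-84) = -1/84*68 = -17/21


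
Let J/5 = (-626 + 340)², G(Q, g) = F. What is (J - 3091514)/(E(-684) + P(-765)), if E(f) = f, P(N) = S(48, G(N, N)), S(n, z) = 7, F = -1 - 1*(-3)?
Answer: 2682534/677 ≈ 3962.4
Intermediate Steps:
F = 2 (F = -1 + 3 = 2)
G(Q, g) = 2
J = 408980 (J = 5*(-626 + 340)² = 5*(-286)² = 5*81796 = 408980)
P(N) = 7
(J - 3091514)/(E(-684) + P(-765)) = (408980 - 3091514)/(-684 + 7) = -2682534/(-677) = -2682534*(-1/677) = 2682534/677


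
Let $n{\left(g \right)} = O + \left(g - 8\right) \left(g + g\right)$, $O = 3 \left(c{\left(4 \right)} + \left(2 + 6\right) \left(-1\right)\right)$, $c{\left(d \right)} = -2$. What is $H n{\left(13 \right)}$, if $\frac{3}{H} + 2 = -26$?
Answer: $- \frac{75}{7} \approx -10.714$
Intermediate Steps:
$H = - \frac{3}{28}$ ($H = \frac{3}{-2 - 26} = \frac{3}{-28} = 3 \left(- \frac{1}{28}\right) = - \frac{3}{28} \approx -0.10714$)
$O = -30$ ($O = 3 \left(-2 + \left(2 + 6\right) \left(-1\right)\right) = 3 \left(-2 + 8 \left(-1\right)\right) = 3 \left(-2 - 8\right) = 3 \left(-10\right) = -30$)
$n{\left(g \right)} = -30 + 2 g \left(-8 + g\right)$ ($n{\left(g \right)} = -30 + \left(g - 8\right) \left(g + g\right) = -30 + \left(-8 + g\right) 2 g = -30 + 2 g \left(-8 + g\right)$)
$H n{\left(13 \right)} = - \frac{3 \left(-30 - 208 + 2 \cdot 13^{2}\right)}{28} = - \frac{3 \left(-30 - 208 + 2 \cdot 169\right)}{28} = - \frac{3 \left(-30 - 208 + 338\right)}{28} = \left(- \frac{3}{28}\right) 100 = - \frac{75}{7}$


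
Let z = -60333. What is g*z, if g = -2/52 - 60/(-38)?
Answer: -3531801/38 ≈ -92942.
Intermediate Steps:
g = 761/494 (g = -2*1/52 - 60*(-1/38) = -1/26 + 30/19 = 761/494 ≈ 1.5405)
g*z = (761/494)*(-60333) = -3531801/38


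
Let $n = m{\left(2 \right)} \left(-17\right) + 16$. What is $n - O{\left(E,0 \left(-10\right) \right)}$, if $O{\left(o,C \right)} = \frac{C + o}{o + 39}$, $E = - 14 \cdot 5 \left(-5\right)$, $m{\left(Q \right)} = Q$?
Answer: $- \frac{7352}{389} \approx -18.9$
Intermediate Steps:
$E = 350$ ($E = \left(-14\right) \left(-25\right) = 350$)
$O{\left(o,C \right)} = \frac{C + o}{39 + o}$
$n = -18$ ($n = 2 \left(-17\right) + 16 = -34 + 16 = -18$)
$n - O{\left(E,0 \left(-10\right) \right)} = -18 - \frac{0 \left(-10\right) + 350}{39 + 350} = -18 - \frac{0 + 350}{389} = -18 - \frac{1}{389} \cdot 350 = -18 - \frac{350}{389} = - \frac{7352}{389}$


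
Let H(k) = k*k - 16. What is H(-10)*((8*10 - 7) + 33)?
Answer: 8904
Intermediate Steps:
H(k) = -16 + k² (H(k) = k² - 16 = -16 + k²)
H(-10)*((8*10 - 7) + 33) = (-16 + (-10)²)*((8*10 - 7) + 33) = (-16 + 100)*((80 - 7) + 33) = 84*(73 + 33) = 84*106 = 8904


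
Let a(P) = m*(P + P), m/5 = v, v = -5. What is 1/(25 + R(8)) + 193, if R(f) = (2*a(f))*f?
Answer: 1230374/6375 ≈ 193.00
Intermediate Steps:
m = -25 (m = 5*(-5) = -25)
a(P) = -50*P (a(P) = -25*(P + P) = -50*P)
R(f) = -100*f**2 (R(f) = (2*(-50*f))*f = (-100*f)*f = -100*f**2)
1/(25 + R(8)) + 193 = 1/(25 - 100*8**2) + 193 = 1/(25 - 100*64) + 193 = 1/(25 - 6400) + 193 = 1/(-6375) + 193 = -1/6375 + 193 = 1230374/6375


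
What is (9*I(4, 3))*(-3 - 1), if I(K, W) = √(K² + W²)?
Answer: -180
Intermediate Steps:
(9*I(4, 3))*(-3 - 1) = (9*√(4² + 3²))*(-3 - 1) = (9*√(16 + 9))*(-4) = (9*√25)*(-4) = (9*5)*(-4) = 45*(-4) = -180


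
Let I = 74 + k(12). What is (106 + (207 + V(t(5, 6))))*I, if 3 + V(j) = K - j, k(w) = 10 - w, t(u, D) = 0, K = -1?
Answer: 22248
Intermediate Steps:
I = 72 (I = 74 + (10 - 1*12) = 74 + (10 - 12) = 74 - 2 = 72)
V(j) = -4 - j (V(j) = -3 + (-1 - j) = -4 - j)
(106 + (207 + V(t(5, 6))))*I = (106 + (207 + (-4 - 1*0)))*72 = (106 + (207 + (-4 + 0)))*72 = (106 + (207 - 4))*72 = (106 + 203)*72 = 309*72 = 22248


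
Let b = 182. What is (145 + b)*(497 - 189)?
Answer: 100716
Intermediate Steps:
(145 + b)*(497 - 189) = (145 + 182)*(497 - 189) = 327*308 = 100716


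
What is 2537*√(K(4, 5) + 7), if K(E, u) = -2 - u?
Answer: 0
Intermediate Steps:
2537*√(K(4, 5) + 7) = 2537*√((-2 - 1*5) + 7) = 2537*√((-2 - 5) + 7) = 2537*√(-7 + 7) = 2537*√0 = 2537*0 = 0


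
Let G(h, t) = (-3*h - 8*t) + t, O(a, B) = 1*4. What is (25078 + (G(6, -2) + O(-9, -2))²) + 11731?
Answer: 36809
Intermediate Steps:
O(a, B) = 4
G(h, t) = -7*t - 3*h (G(h, t) = (-8*t - 3*h) + t = -7*t - 3*h)
(25078 + (G(6, -2) + O(-9, -2))²) + 11731 = (25078 + ((-7*(-2) - 3*6) + 4)²) + 11731 = (25078 + ((14 - 18) + 4)²) + 11731 = (25078 + (-4 + 4)²) + 11731 = (25078 + 0²) + 11731 = (25078 + 0) + 11731 = 25078 + 11731 = 36809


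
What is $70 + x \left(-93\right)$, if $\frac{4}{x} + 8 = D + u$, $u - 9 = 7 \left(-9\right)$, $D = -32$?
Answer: $\frac{3476}{47} \approx 73.957$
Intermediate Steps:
$u = -54$ ($u = 9 + 7 \left(-9\right) = 9 - 63 = -54$)
$x = - \frac{2}{47}$ ($x = \frac{4}{-8 - 86} = \frac{4}{-94} = 4 \left(- \frac{1}{94}\right) = - \frac{2}{47} \approx -0.042553$)
$70 + x \left(-93\right) = 70 - - \frac{186}{47} = 70 + \frac{186}{47} = \frac{3476}{47}$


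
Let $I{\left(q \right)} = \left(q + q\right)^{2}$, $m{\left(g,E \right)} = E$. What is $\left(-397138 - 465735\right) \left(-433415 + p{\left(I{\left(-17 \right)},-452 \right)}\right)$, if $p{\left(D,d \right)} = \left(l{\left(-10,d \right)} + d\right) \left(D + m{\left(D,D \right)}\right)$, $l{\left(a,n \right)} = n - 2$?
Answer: $2181418013951$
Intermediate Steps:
$l{\left(a,n \right)} = -2 + n$
$I{\left(q \right)} = 4 q^{2}$ ($I{\left(q \right)} = \left(2 q\right)^{2} = 4 q^{2}$)
$p{\left(D,d \right)} = 2 D \left(-2 + 2 d\right)$ ($p{\left(D,d \right)} = \left(\left(-2 + d\right) + d\right) \left(D + D\right) = \left(-2 + 2 d\right) 2 D = 2 D \left(-2 + 2 d\right)$)
$\left(-397138 - 465735\right) \left(-433415 + p{\left(I{\left(-17 \right)},-452 \right)}\right) = \left(-397138 - 465735\right) \left(-433415 + 4 \cdot 4 \left(-17\right)^{2} \left(-1 - 452\right)\right) = - 862873 \left(-433415 + 4 \cdot 4 \cdot 289 \left(-453\right)\right) = - 862873 \left(-433415 + 4 \cdot 1156 \left(-453\right)\right) = - 862873 \left(-433415 - 2094672\right) = \left(-862873\right) \left(-2528087\right) = 2181418013951$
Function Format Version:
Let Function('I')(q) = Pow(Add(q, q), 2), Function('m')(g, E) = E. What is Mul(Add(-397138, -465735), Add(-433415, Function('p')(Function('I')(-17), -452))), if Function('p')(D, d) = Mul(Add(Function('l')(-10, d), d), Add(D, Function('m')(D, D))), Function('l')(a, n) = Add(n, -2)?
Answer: 2181418013951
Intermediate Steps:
Function('l')(a, n) = Add(-2, n)
Function('I')(q) = Mul(4, Pow(q, 2)) (Function('I')(q) = Pow(Mul(2, q), 2) = Mul(4, Pow(q, 2)))
Function('p')(D, d) = Mul(2, D, Add(-2, Mul(2, d))) (Function('p')(D, d) = Mul(Add(Add(-2, d), d), Add(D, D)) = Mul(Add(-2, Mul(2, d)), Mul(2, D)) = Mul(2, D, Add(-2, Mul(2, d))))
Mul(Add(-397138, -465735), Add(-433415, Function('p')(Function('I')(-17), -452))) = Mul(Add(-397138, -465735), Add(-433415, Mul(4, Mul(4, Pow(-17, 2)), Add(-1, -452)))) = Mul(-862873, Add(-433415, Mul(4, Mul(4, 289), -453))) = Mul(-862873, Add(-433415, Mul(4, 1156, -453))) = Mul(-862873, Add(-433415, -2094672)) = Mul(-862873, -2528087) = 2181418013951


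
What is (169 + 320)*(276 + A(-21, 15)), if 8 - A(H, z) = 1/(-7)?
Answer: 972621/7 ≈ 1.3895e+5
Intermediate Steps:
A(H, z) = 57/7 (A(H, z) = 8 - 1/(-7) = 8 - 1*(-⅐) = 8 + ⅐ = 57/7)
(169 + 320)*(276 + A(-21, 15)) = (169 + 320)*(276 + 57/7) = 489*(1989/7) = 972621/7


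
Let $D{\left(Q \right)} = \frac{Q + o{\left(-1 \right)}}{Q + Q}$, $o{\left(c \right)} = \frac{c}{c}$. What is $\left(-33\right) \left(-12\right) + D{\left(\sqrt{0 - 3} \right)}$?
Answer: $\frac{793}{2} - \frac{i \sqrt{3}}{6} \approx 396.5 - 0.28868 i$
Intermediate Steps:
$o{\left(c \right)} = 1$
$D{\left(Q \right)} = \frac{1 + Q}{2 Q}$ ($D{\left(Q \right)} = \frac{Q + 1}{Q + Q} = \frac{1 + Q}{2 Q}$)
$\left(-33\right) \left(-12\right) + D{\left(\sqrt{0 - 3} \right)} = \left(-33\right) \left(-12\right) + \frac{1 + \sqrt{0 - 3}}{2 \sqrt{0 - 3}} = 396 + \frac{1 + \sqrt{-3}}{2 \sqrt{-3}} = 396 + \frac{1 + i \sqrt{3}}{2 i \sqrt{3}} = 396 + \frac{- \frac{i \sqrt{3}}{3} \left(1 + i \sqrt{3}\right)}{2} = 396 - \frac{i \sqrt{3} \left(1 + i \sqrt{3}\right)}{6}$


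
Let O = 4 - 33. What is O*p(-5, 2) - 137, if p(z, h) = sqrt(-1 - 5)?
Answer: -137 - 29*I*sqrt(6) ≈ -137.0 - 71.035*I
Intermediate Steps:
O = -29
p(z, h) = I*sqrt(6) (p(z, h) = sqrt(-6) = I*sqrt(6))
O*p(-5, 2) - 137 = -29*I*sqrt(6) - 137 = -137 - 29*I*sqrt(6)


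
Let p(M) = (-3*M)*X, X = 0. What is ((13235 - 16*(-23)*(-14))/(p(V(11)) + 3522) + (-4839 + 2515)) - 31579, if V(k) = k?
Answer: -119398283/3522 ≈ -33901.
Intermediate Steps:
p(M) = 0 (p(M) = -3*M*0 = 0)
((13235 - 16*(-23)*(-14))/(p(V(11)) + 3522) + (-4839 + 2515)) - 31579 = ((13235 - 16*(-23)*(-14))/(0 + 3522) + (-4839 + 2515)) - 31579 = ((13235 + 368*(-14))/3522 - 2324) - 31579 = ((13235 - 5152)*(1/3522) - 2324) - 31579 = (8083*(1/3522) - 2324) - 31579 = (8083/3522 - 2324) - 31579 = -8177045/3522 - 31579 = -119398283/3522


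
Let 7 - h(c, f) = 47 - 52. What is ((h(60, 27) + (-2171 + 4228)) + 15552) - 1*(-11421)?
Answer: 29042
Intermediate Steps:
h(c, f) = 12 (h(c, f) = 7 - (47 - 52) = 7 - 1*(-5) = 7 + 5 = 12)
((h(60, 27) + (-2171 + 4228)) + 15552) - 1*(-11421) = ((12 + (-2171 + 4228)) + 15552) - 1*(-11421) = ((12 + 2057) + 15552) + 11421 = (2069 + 15552) + 11421 = 17621 + 11421 = 29042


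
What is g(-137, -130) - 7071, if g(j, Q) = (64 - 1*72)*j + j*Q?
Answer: 11835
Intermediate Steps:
g(j, Q) = -8*j + Q*j (g(j, Q) = (64 - 72)*j + Q*j = -8*j + Q*j)
g(-137, -130) - 7071 = -137*(-8 - 130) - 7071 = -137*(-138) - 7071 = 18906 - 7071 = 11835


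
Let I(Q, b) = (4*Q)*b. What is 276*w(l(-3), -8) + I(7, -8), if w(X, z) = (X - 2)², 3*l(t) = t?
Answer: 2260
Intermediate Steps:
l(t) = t/3
w(X, z) = (-2 + X)²
I(Q, b) = 4*Q*b
276*w(l(-3), -8) + I(7, -8) = 276*(-2 + (⅓)*(-3))² + 4*7*(-8) = 276*(-2 - 1)² - 224 = 276*(-3)² - 224 = 276*9 - 224 = 2484 - 224 = 2260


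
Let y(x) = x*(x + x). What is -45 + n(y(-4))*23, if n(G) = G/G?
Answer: -22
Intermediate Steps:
y(x) = 2*x² (y(x) = x*(2*x) = 2*x²)
n(G) = 1
-45 + n(y(-4))*23 = -45 + 1*23 = -45 + 23 = -22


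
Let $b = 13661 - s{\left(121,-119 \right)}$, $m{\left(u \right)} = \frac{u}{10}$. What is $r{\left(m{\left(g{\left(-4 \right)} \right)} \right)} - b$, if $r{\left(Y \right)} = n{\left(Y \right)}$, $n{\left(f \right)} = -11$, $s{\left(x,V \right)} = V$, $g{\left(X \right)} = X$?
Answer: $-13791$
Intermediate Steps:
$m{\left(u \right)} = \frac{u}{10}$ ($m{\left(u \right)} = u \frac{1}{10} = \frac{u}{10}$)
$r{\left(Y \right)} = -11$
$b = 13780$ ($b = 13661 - -119 = 13661 + 119 = 13780$)
$r{\left(m{\left(g{\left(-4 \right)} \right)} \right)} - b = -11 - 13780 = -13791$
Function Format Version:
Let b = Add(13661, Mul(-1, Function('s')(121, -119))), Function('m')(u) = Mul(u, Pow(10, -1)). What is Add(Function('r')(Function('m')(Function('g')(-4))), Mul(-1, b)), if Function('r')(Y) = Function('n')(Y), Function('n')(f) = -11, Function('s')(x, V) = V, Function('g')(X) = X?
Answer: -13791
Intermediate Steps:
Function('m')(u) = Mul(Rational(1, 10), u) (Function('m')(u) = Mul(u, Rational(1, 10)) = Mul(Rational(1, 10), u))
Function('r')(Y) = -11
b = 13780 (b = Add(13661, Mul(-1, -119)) = Add(13661, 119) = 13780)
Add(Function('r')(Function('m')(Function('g')(-4))), Mul(-1, b)) = Add(-11, Mul(-1, 13780)) = Add(-11, -13780) = -13791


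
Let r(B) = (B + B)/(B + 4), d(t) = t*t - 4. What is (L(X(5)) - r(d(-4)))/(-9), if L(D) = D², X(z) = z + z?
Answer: -197/18 ≈ -10.944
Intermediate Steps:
X(z) = 2*z
d(t) = -4 + t² (d(t) = t² - 4 = -4 + t²)
r(B) = 2*B/(4 + B) (r(B) = (2*B)/(4 + B) = 2*B/(4 + B))
(L(X(5)) - r(d(-4)))/(-9) = ((2*5)² - 2*(-4 + (-4)²)/(4 + (-4 + (-4)²)))/(-9) = (10² - 2*(-4 + 16)/(4 + (-4 + 16)))*(-⅑) = (100 - 2*12/(4 + 12))*(-⅑) = (100 - 2*12/16)*(-⅑) = (100 - 1*3/2)*(-⅑) = (100 - 3/2)*(-⅑) = (197/2)*(-⅑) = -197/18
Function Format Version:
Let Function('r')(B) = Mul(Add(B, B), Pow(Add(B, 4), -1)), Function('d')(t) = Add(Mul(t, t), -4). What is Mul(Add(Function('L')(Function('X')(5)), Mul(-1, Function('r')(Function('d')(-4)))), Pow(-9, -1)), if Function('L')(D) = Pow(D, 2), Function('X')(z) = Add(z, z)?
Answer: Rational(-197, 18) ≈ -10.944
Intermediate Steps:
Function('X')(z) = Mul(2, z)
Function('d')(t) = Add(-4, Pow(t, 2)) (Function('d')(t) = Add(Pow(t, 2), -4) = Add(-4, Pow(t, 2)))
Function('r')(B) = Mul(2, B, Pow(Add(4, B), -1)) (Function('r')(B) = Mul(Mul(2, B), Pow(Add(4, B), -1)) = Mul(2, B, Pow(Add(4, B), -1)))
Mul(Add(Function('L')(Function('X')(5)), Mul(-1, Function('r')(Function('d')(-4)))), Pow(-9, -1)) = Mul(Add(Pow(Mul(2, 5), 2), Mul(-1, Mul(2, Add(-4, Pow(-4, 2)), Pow(Add(4, Add(-4, Pow(-4, 2))), -1)))), Pow(-9, -1)) = Mul(Add(Pow(10, 2), Mul(-1, Mul(2, Add(-4, 16), Pow(Add(4, Add(-4, 16)), -1)))), Rational(-1, 9)) = Mul(Add(100, Mul(-1, Mul(2, 12, Pow(Add(4, 12), -1)))), Rational(-1, 9)) = Mul(Add(100, Mul(-1, Mul(2, 12, Pow(16, -1)))), Rational(-1, 9)) = Mul(Add(100, Mul(-1, Mul(2, 12, Rational(1, 16)))), Rational(-1, 9)) = Mul(Add(100, Mul(-1, Rational(3, 2))), Rational(-1, 9)) = Mul(Add(100, Rational(-3, 2)), Rational(-1, 9)) = Mul(Rational(197, 2), Rational(-1, 9)) = Rational(-197, 18)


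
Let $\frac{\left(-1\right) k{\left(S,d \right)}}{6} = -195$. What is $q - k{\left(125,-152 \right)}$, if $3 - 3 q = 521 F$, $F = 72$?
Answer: $-13673$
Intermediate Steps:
$k{\left(S,d \right)} = 1170$ ($k{\left(S,d \right)} = \left(-6\right) \left(-195\right) = 1170$)
$q = -12503$ ($q = 1 - \frac{521 \cdot 72}{3} = 1 - 12504 = -12503$)
$q - k{\left(125,-152 \right)} = -12503 - 1170 = -13673$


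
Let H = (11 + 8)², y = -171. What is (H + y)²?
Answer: 36100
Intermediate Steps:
H = 361 (H = 19² = 361)
(H + y)² = (361 - 171)² = 190² = 36100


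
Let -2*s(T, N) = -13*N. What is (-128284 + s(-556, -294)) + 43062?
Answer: -87133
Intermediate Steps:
s(T, N) = 13*N/2 (s(T, N) = -(-13)*N/2 = 13*N/2)
(-128284 + s(-556, -294)) + 43062 = (-128284 + (13/2)*(-294)) + 43062 = (-128284 - 1911) + 43062 = -130195 + 43062 = -87133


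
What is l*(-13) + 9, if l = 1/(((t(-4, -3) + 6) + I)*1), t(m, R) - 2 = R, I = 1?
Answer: 41/6 ≈ 6.8333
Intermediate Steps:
t(m, R) = 2 + R
l = ⅙ (l = 1/((((2 - 3) + 6) + 1)*1) = 1/(((-1 + 6) + 1)*1) = 1/((5 + 1)*1) = 1/(6*1) = 1/6 = ⅙ ≈ 0.16667)
l*(-13) + 9 = (⅙)*(-13) + 9 = -13/6 + 9 = 41/6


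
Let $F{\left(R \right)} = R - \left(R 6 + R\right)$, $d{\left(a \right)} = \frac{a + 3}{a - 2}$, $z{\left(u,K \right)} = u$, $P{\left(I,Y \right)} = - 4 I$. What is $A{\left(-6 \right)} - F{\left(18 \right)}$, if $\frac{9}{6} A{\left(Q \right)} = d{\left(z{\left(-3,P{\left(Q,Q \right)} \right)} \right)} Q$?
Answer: $108$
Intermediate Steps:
$d{\left(a \right)} = \frac{3 + a}{-2 + a}$
$A{\left(Q \right)} = 0$ ($A{\left(Q \right)} = \frac{2 \frac{3 - 3}{-2 - 3} Q}{3} = \frac{2 \frac{1}{-5} \cdot 0 Q}{3} = \frac{2 \left(- \frac{1}{5}\right) 0 Q}{3} = \frac{2 \cdot 0 Q}{3} = \frac{2}{3} \cdot 0 = 0$)
$F{\left(R \right)} = - 6 R$ ($F{\left(R \right)} = R - \left(6 R + R\right) = R - 7 R = - 6 R$)
$A{\left(-6 \right)} - F{\left(18 \right)} = 0 - \left(-6\right) 18 = 0 - -108 = 0 + 108 = 108$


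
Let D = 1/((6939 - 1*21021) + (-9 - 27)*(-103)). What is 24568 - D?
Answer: 254868433/10374 ≈ 24568.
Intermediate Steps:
D = -1/10374 (D = 1/((6939 - 21021) - 36*(-103)) = 1/(-14082 + 3708) = 1/(-10374) = -1/10374 ≈ -9.6395e-5)
24568 - D = 24568 - 1*(-1/10374) = 24568 + 1/10374 = 254868433/10374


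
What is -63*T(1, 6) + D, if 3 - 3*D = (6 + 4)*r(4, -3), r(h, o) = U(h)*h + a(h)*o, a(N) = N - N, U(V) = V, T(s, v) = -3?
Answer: 410/3 ≈ 136.67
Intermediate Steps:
a(N) = 0
r(h, o) = h**2 (r(h, o) = h*h + 0*o = h**2 + 0 = h**2)
D = -157/3 (D = 1 - (6 + 4)*4**2/3 = 1 - 10*16/3 = 1 - 1/3*160 = 1 - 160/3 = -157/3 ≈ -52.333)
-63*T(1, 6) + D = -63*(-3) - 157/3 = 189 - 157/3 = 410/3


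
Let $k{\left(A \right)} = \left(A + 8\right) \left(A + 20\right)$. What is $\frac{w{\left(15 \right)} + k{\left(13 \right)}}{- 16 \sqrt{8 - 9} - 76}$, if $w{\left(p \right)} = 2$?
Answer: $- \frac{13205}{1508} + \frac{695 i}{377} \approx -8.7566 + 1.8435 i$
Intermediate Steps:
$k{\left(A \right)} = \left(8 + A\right) \left(20 + A\right)$
$\frac{w{\left(15 \right)} + k{\left(13 \right)}}{- 16 \sqrt{8 - 9} - 76} = \frac{2 + \left(160 + 13^{2} + 28 \cdot 13\right)}{- 16 \sqrt{8 - 9} - 76} = \frac{2 + \left(160 + 169 + 364\right)}{- 16 \sqrt{-1} - 76} = \frac{2 + 693}{- 16 i - 76} = \frac{695}{-76 - 16 i} = 695 \frac{-76 + 16 i}{6032} = \frac{695 \left(-76 + 16 i\right)}{6032}$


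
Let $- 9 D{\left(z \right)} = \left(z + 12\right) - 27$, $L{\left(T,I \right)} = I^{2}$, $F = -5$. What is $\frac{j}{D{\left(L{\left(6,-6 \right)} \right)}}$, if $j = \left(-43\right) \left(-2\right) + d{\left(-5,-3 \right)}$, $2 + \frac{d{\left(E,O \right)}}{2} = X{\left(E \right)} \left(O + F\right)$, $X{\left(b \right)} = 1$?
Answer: $- \frac{198}{7} \approx -28.286$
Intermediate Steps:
$D{\left(z \right)} = \frac{5}{3} - \frac{z}{9}$ ($D{\left(z \right)} = - \frac{\left(z + 12\right) - 27}{9} = - \frac{\left(12 + z\right) - 27}{9} = - \frac{-15 + z}{9} = \frac{5}{3} - \frac{z}{9}$)
$d{\left(E,O \right)} = -14 + 2 O$ ($d{\left(E,O \right)} = -4 + 2 \cdot 1 \left(O - 5\right) = -4 + 2 \cdot 1 \left(-5 + O\right) = -4 + 2 \left(-5 + O\right) = -4 + \left(-10 + 2 O\right) = -14 + 2 O$)
$j = 66$ ($j = \left(-43\right) \left(-2\right) + \left(-14 + 2 \left(-3\right)\right) = 86 - 20 = 66$)
$\frac{j}{D{\left(L{\left(6,-6 \right)} \right)}} = \frac{66}{\frac{5}{3} - \frac{\left(-6\right)^{2}}{9}} = \frac{66}{\frac{5}{3} - 4} = \frac{66}{- \frac{7}{3}} = 66 \left(- \frac{3}{7}\right) = - \frac{198}{7}$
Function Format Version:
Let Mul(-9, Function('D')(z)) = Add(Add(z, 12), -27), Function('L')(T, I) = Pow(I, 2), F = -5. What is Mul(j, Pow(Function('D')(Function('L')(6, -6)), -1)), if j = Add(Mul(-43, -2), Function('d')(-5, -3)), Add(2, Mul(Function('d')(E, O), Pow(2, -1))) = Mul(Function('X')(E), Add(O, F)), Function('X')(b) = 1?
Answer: Rational(-198, 7) ≈ -28.286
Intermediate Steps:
Function('D')(z) = Add(Rational(5, 3), Mul(Rational(-1, 9), z)) (Function('D')(z) = Mul(Rational(-1, 9), Add(Add(z, 12), -27)) = Mul(Rational(-1, 9), Add(Add(12, z), -27)) = Mul(Rational(-1, 9), Add(-15, z)) = Add(Rational(5, 3), Mul(Rational(-1, 9), z)))
Function('d')(E, O) = Add(-14, Mul(2, O)) (Function('d')(E, O) = Add(-4, Mul(2, Mul(1, Add(O, -5)))) = Add(-4, Mul(2, Mul(1, Add(-5, O)))) = Add(-4, Mul(2, Add(-5, O))) = Add(-4, Add(-10, Mul(2, O))) = Add(-14, Mul(2, O)))
j = 66 (j = Add(Mul(-43, -2), Add(-14, Mul(2, -3))) = Add(86, Add(-14, -6)) = Add(86, -20) = 66)
Mul(j, Pow(Function('D')(Function('L')(6, -6)), -1)) = Mul(66, Pow(Add(Rational(5, 3), Mul(Rational(-1, 9), Pow(-6, 2))), -1)) = Mul(66, Pow(Add(Rational(5, 3), Mul(Rational(-1, 9), 36)), -1)) = Mul(66, Pow(Add(Rational(5, 3), -4), -1)) = Mul(66, Pow(Rational(-7, 3), -1)) = Mul(66, Rational(-3, 7)) = Rational(-198, 7)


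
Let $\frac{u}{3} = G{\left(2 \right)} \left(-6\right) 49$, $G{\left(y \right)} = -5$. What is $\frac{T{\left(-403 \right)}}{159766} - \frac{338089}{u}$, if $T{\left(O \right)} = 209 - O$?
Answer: $- \frac{1588600831}{20722590} \approx -76.66$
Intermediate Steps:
$u = 4410$ ($u = 3 \left(-5\right) \left(-6\right) 49 = 3 \cdot 30 \cdot 49 = 3 \cdot 1470 = 4410$)
$\frac{T{\left(-403 \right)}}{159766} - \frac{338089}{u} = \frac{209 - -403}{159766} - \frac{338089}{4410} = \left(209 + 403\right) \frac{1}{159766} - \frac{338089}{4410} = 612 \cdot \frac{1}{159766} - \frac{338089}{4410} = \frac{18}{4699} - \frac{338089}{4410} = - \frac{1588600831}{20722590}$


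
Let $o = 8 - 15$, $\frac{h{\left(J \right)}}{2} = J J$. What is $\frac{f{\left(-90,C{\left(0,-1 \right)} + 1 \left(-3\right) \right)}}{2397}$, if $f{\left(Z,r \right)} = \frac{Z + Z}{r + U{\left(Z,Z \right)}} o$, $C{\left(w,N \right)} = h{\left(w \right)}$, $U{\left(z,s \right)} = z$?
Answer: $- \frac{140}{24769} \approx -0.0056522$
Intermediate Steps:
$h{\left(J \right)} = 2 J^{2}$ ($h{\left(J \right)} = 2 J J = 2 J^{2}$)
$o = -7$ ($o = 8 - 15 = -7$)
$C{\left(w,N \right)} = 2 w^{2}$
$f{\left(Z,r \right)} = - \frac{14 Z}{Z + r}$ ($f{\left(Z,r \right)} = \frac{Z + Z}{r + Z} \left(-7\right) = \frac{2 Z}{Z + r} \left(-7\right) = - \frac{14 Z}{Z + r}$)
$\frac{f{\left(-90,C{\left(0,-1 \right)} + 1 \left(-3\right) \right)}}{2397} = \frac{\left(-14\right) \left(-90\right) \frac{1}{-90 + \left(2 \cdot 0^{2} + 1 \left(-3\right)\right)}}{2397} = \left(-14\right) \left(-90\right) \frac{1}{-90 + \left(2 \cdot 0 - 3\right)} \frac{1}{2397} = \left(-14\right) \left(-90\right) \frac{1}{-90 + \left(0 - 3\right)} \frac{1}{2397} = \left(-14\right) \left(-90\right) \frac{1}{-90 - 3} \cdot \frac{1}{2397} = \left(-14\right) \left(-90\right) \frac{1}{-93} \cdot \frac{1}{2397} = \left(-14\right) \left(-90\right) \left(- \frac{1}{93}\right) \frac{1}{2397} = \left(- \frac{420}{31}\right) \frac{1}{2397} = - \frac{140}{24769}$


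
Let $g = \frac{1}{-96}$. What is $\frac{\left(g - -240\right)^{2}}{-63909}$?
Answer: $- \frac{530795521}{588985344} \approx -0.9012$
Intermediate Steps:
$g = - \frac{1}{96} \approx -0.010417$
$\frac{\left(g - -240\right)^{2}}{-63909} = \frac{\left(- \frac{1}{96} - -240\right)^{2}}{-63909} = \left(- \frac{1}{96} + 240\right)^{2} \left(- \frac{1}{63909}\right) = \left(\frac{23039}{96}\right)^{2} \left(- \frac{1}{63909}\right) = \frac{530795521}{9216} \left(- \frac{1}{63909}\right) = - \frac{530795521}{588985344}$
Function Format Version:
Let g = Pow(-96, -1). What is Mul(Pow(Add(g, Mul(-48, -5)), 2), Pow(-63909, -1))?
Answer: Rational(-530795521, 588985344) ≈ -0.90120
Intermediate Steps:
g = Rational(-1, 96) ≈ -0.010417
Mul(Pow(Add(g, Mul(-48, -5)), 2), Pow(-63909, -1)) = Mul(Pow(Add(Rational(-1, 96), Mul(-48, -5)), 2), Pow(-63909, -1)) = Mul(Pow(Add(Rational(-1, 96), 240), 2), Rational(-1, 63909)) = Mul(Pow(Rational(23039, 96), 2), Rational(-1, 63909)) = Mul(Rational(530795521, 9216), Rational(-1, 63909)) = Rational(-530795521, 588985344)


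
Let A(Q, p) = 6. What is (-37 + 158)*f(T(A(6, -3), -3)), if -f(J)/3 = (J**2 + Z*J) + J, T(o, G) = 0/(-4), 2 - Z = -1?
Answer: 0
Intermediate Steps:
Z = 3 (Z = 2 - 1*(-1) = 2 + 1 = 3)
T(o, G) = 0 (T(o, G) = 0*(-1/4) = 0)
f(J) = -12*J - 3*J**2 (f(J) = -3*((J**2 + 3*J) + J) = -3*(J**2 + 4*J) = -12*J - 3*J**2)
(-37 + 158)*f(T(A(6, -3), -3)) = (-37 + 158)*(-3*0*(4 + 0)) = 121*(-3*0*4) = 121*0 = 0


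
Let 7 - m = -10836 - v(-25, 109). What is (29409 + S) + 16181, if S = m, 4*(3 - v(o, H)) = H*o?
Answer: 228469/4 ≈ 57117.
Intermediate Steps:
v(o, H) = 3 - H*o/4
m = 46109/4 (m = 7 - (-10836 - (3 - ¼*109*(-25))) = 7 - (-10836 - (3 + 2725/4)) = 7 - (-10836 - 1*2737/4) = 7 - (-10836 - 2737/4) = 7 - 1*(-46081/4) = 7 + 46081/4 = 46109/4 ≈ 11527.)
S = 46109/4 ≈ 11527.
(29409 + S) + 16181 = (29409 + 46109/4) + 16181 = 163745/4 + 16181 = 228469/4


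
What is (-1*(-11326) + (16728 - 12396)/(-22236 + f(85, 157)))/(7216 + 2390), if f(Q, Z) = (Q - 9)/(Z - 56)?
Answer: 6358760057/5393192640 ≈ 1.1790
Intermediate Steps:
f(Q, Z) = (-9 + Q)/(-56 + Z)
(-1*(-11326) + (16728 - 12396)/(-22236 + f(85, 157)))/(7216 + 2390) = (-1*(-11326) + (16728 - 12396)/(-22236 + (-9 + 85)/(-56 + 157)))/(7216 + 2390) = (11326 + 4332/(-22236 + 76/101))/9606 = (11326 + 4332/(-22236 + (1/101)*76))*(1/9606) = (11326 + 4332/(-22236 + 76/101))*(1/9606) = (11326 + 4332/(-2245760/101))*(1/9606) = (11326 + 4332*(-101/2245760))*(1/9606) = (11326 - 109383/561440)*(1/9606) = (6358760057/561440)*(1/9606) = 6358760057/5393192640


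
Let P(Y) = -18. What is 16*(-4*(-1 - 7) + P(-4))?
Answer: 224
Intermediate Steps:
16*(-4*(-1 - 7) + P(-4)) = 16*(-4*(-1 - 7) - 18) = 16*(-4*(-8) - 18) = 16*(32 - 18) = 16*14 = 224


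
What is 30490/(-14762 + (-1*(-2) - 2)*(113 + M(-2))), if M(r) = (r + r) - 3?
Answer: -15245/7381 ≈ -2.0654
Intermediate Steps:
M(r) = -3 + 2*r (M(r) = 2*r - 3 = -3 + 2*r)
30490/(-14762 + (-1*(-2) - 2)*(113 + M(-2))) = 30490/(-14762 + (-1*(-2) - 2)*(113 + (-3 + 2*(-2)))) = 30490/(-14762 + (2 - 2)*(113 + (-3 - 4))) = 30490/(-14762 + 0*(113 - 7)) = 30490/(-14762 + 0*106) = 30490/(-14762 + 0) = 30490/(-14762) = 30490*(-1/14762) = -15245/7381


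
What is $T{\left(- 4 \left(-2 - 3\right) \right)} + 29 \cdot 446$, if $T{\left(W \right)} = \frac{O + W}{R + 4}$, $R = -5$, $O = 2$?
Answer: $12912$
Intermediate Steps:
$T{\left(W \right)} = -2 - W$ ($T{\left(W \right)} = \frac{2 + W}{-5 + 4} = \frac{2 + W}{-1} = \left(2 + W\right) \left(-1\right) = -2 - W$)
$T{\left(- 4 \left(-2 - 3\right) \right)} + 29 \cdot 446 = \left(-2 - - 4 \left(-2 - 3\right)\right) + 29 \cdot 446 = \left(-2 - \left(-4\right) \left(-5\right)\right) + 12934 = \left(-2 - 20\right) + 12934 = -22 + 12934 = 12912$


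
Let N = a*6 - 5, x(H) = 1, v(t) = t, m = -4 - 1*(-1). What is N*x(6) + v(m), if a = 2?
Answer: 4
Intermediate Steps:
m = -3 (m = -4 + 1 = -3)
N = 7 (N = 2*6 - 5 = 12 - 5 = 7)
N*x(6) + v(m) = 7*1 - 3 = 7 - 3 = 4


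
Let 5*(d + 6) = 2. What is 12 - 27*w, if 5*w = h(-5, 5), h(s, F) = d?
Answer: 1056/25 ≈ 42.240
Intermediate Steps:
d = -28/5 (d = -6 + (⅕)*2 = -6 + ⅖ = -28/5 ≈ -5.6000)
h(s, F) = -28/5
w = -28/25 (w = (⅕)*(-28/5) = -28/25 ≈ -1.1200)
12 - 27*w = 12 - 27*(-28/25) = 12 + 756/25 = 1056/25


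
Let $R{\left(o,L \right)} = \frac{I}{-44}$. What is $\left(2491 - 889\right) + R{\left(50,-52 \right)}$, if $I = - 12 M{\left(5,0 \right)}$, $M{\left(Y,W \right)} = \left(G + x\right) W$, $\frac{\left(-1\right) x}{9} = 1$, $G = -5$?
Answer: $1602$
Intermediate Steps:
$x = -9$ ($x = \left(-9\right) 1 = -9$)
$M{\left(Y,W \right)} = - 14 W$ ($M{\left(Y,W \right)} = \left(-5 - 9\right) W = - 14 W$)
$I = 0$ ($I = - 12 \left(\left(-14\right) 0\right) = \left(-12\right) 0 = 0$)
$R{\left(o,L \right)} = 0$ ($R{\left(o,L \right)} = \frac{0}{-44} = 0 \left(- \frac{1}{44}\right) = 0$)
$\left(2491 - 889\right) + R{\left(50,-52 \right)} = \left(2491 - 889\right) + 0 = 1602 + 0 = 1602$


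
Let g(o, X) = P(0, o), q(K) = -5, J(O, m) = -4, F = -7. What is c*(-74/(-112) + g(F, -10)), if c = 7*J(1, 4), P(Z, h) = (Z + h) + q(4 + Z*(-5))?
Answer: 635/2 ≈ 317.50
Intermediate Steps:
P(Z, h) = -5 + Z + h (P(Z, h) = (Z + h) - 5 = -5 + Z + h)
g(o, X) = -5 + o (g(o, X) = -5 + 0 + o = -5 + o)
c = -28 (c = 7*(-4) = -28)
c*(-74/(-112) + g(F, -10)) = -28*(-74/(-112) + (-5 - 7)) = -28*(-74*(-1/112) - 12) = -28*(37/56 - 12) = -28*(-635/56) = 635/2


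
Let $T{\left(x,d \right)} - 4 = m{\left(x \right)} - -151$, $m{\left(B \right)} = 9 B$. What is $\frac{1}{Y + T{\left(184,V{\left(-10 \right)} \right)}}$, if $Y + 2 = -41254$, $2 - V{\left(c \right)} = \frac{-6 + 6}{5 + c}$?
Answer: $- \frac{1}{39445} \approx -2.5352 \cdot 10^{-5}$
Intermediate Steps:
$V{\left(c \right)} = 2$ ($V{\left(c \right)} = 2 - \frac{-6 + 6}{5 + c} = 2 - \frac{0}{5 + c} = 2 - 0 = 2 + 0 = 2$)
$Y = -41256$ ($Y = -2 - 41254 = -41256$)
$T{\left(x,d \right)} = 155 + 9 x$ ($T{\left(x,d \right)} = 4 + \left(9 x - -151\right) = 4 + \left(9 x + 151\right) = 4 + \left(151 + 9 x\right) = 155 + 9 x$)
$\frac{1}{Y + T{\left(184,V{\left(-10 \right)} \right)}} = \frac{1}{-41256 + \left(155 + 9 \cdot 184\right)} = \frac{1}{-41256 + \left(155 + 1656\right)} = \frac{1}{-41256 + 1811} = \frac{1}{-39445} = - \frac{1}{39445}$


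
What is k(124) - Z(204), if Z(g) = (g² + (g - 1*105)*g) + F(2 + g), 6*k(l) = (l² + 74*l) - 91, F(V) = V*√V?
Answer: -346411/6 - 206*√206 ≈ -60692.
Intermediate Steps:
F(V) = V^(3/2)
k(l) = -91/6 + l²/6 + 37*l/3 (k(l) = ((l² + 74*l) - 91)/6 = (-91 + l² + 74*l)/6 = -91/6 + l²/6 + 37*l/3)
Z(g) = g² + (2 + g)^(3/2) + g*(-105 + g) (Z(g) = (g² + (g - 1*105)*g) + (2 + g)^(3/2) = (g² + (g - 105)*g) + (2 + g)^(3/2) = (g² + (-105 + g)*g) + (2 + g)^(3/2) = (g² + g*(-105 + g)) + (2 + g)^(3/2) = g² + (2 + g)^(3/2) + g*(-105 + g))
k(124) - Z(204) = (-91/6 + (⅙)*124² + (37/3)*124) - ((2 + 204)^(3/2) - 105*204 + 2*204²) = (-91/6 + (⅙)*15376 + 4588/3) - (206^(3/2) - 21420 + 2*41616) = (-91/6 + 7688/3 + 4588/3) - (206*√206 - 21420 + 83232) = 24461/6 - (61812 + 206*√206) = 24461/6 + (-61812 - 206*√206) = -346411/6 - 206*√206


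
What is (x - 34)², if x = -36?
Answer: 4900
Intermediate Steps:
(x - 34)² = (-36 - 34)² = (-70)² = 4900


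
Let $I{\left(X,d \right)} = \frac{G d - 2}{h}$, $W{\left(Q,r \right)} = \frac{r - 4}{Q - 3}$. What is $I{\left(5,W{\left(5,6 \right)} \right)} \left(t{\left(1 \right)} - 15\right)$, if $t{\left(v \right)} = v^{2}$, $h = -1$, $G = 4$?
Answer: $28$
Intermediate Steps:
$W{\left(Q,r \right)} = \frac{-4 + r}{-3 + Q}$
$I{\left(X,d \right)} = 2 - 4 d$ ($I{\left(X,d \right)} = \frac{4 d - 2}{-1} = \left(-2 + 4 d\right) \left(-1\right) = 2 - 4 d$)
$I{\left(5,W{\left(5,6 \right)} \right)} \left(t{\left(1 \right)} - 15\right) = \left(2 - 4 \frac{-4 + 6}{-3 + 5}\right) \left(1^{2} - 15\right) = \left(2 - 4 \cdot \frac{1}{2} \cdot 2\right) \left(1 - 15\right) = \left(2 - 4 \cdot \frac{1}{2} \cdot 2\right) \left(-14\right) = \left(2 - 4\right) \left(-14\right) = \left(-2\right) \left(-14\right) = 28$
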